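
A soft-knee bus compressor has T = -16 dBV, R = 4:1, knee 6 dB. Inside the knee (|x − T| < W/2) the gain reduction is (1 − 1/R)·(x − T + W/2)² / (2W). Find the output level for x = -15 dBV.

x − T + W/2 = -15 − (-16) + 3 = 4.
GR = (1 − 1/4) × 4² / 12 = 0.75 × 16 / 12 = 1 dB.
Output = -15 − 1 = -16 dBV.

-16 dBV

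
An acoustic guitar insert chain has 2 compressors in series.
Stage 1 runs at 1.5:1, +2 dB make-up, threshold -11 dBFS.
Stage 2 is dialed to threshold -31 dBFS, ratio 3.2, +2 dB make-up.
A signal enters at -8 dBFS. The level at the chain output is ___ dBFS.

Stage 1: overshoot 3 dB → 3/1.5 = 2 dB → -9 dBFS; +2 dB make-up → -7 dBFS.
Stage 2: overshoot 24 dB → 24/3.2 = 7.5 dB → -23.5 dBFS; +2 dB make-up → -21.5 dBFS.

-21.5 dBFS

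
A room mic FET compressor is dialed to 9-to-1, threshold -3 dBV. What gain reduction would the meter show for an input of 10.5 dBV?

The signal is 13.5 dB above threshold.
At 9:1, output sits 13.5/9 = 1.5 dB above threshold.
Gain reduction = 13.5 − 1.5 = 12 dB.

12 dB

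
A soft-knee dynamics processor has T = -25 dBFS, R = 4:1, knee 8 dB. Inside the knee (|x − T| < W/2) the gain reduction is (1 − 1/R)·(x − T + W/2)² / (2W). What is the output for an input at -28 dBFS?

-28.046875 dBFS

x − T + W/2 = -28 − (-25) + 4 = 1.
GR = (1 − 1/4) × 1² / 16 = 0.75 × 1 / 16 = 0.046875 dB.
Output = -28 − 0.046875 = -28.046875 dBFS.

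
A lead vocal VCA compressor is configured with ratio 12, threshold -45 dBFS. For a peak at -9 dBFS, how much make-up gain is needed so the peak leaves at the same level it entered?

33 dB

Overshoot 36 dB → 36/12 = 3 dB after compression, so the compressed level is -45 + 3 = -42 dBFS.
Make-up = target − compressed = -9 − (-42) = 33 dB.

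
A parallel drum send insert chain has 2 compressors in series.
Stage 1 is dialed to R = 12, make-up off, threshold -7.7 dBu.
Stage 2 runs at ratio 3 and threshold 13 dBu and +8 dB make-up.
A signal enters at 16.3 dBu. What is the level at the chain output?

2.3 dBu

Stage 1: 24 dB above -7.7 dBu, reduced 12:1 to 2 dB above → -5.7 dBu.
Stage 2: -5.7 dBu is at or below the 13 dBu threshold — no compression; make-up brings it to 2.3 dBu.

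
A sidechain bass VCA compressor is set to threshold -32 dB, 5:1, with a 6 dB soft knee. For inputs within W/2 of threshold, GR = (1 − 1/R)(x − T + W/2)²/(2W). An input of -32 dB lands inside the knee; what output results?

-32.6 dB

x − T + W/2 = -32 − (-32) + 3 = 3.
GR = (1 − 1/5) × 3² / 12 = 0.8 × 9 / 12 = 0.6 dB.
Output = -32 − 0.6 = -32.6 dB.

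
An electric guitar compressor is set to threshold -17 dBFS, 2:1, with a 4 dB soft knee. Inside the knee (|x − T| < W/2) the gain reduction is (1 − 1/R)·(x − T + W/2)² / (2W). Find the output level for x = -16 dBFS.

-16.5625 dBFS

x − T + W/2 = -16 − (-17) + 2 = 3.
GR = (1 − 1/2) × 3² / 8 = 0.5 × 9 / 8 = 0.5625 dB.
Output = -16 − 0.5625 = -16.5625 dBFS.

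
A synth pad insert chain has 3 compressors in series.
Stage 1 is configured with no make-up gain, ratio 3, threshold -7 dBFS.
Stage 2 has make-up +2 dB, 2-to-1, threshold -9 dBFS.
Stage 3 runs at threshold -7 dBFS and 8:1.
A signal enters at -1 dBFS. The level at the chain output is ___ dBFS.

-6.75 dBFS

Stage 1: 6 dB above -7 dBFS, reduced 3:1 to 2 dB above → -5 dBFS.
Stage 2: 4 dB above -9 dBFS, reduced 2:1 to 2 dB above → -7 dBFS; +2 dB make-up → -5 dBFS.
Stage 3: overshoot 2 dB → 2/8 = 0.25 dB → -6.75 dBFS.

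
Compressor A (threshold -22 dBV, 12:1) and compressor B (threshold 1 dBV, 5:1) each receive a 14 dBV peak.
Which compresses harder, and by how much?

A, by 22.6 dB

A: GR = 36 − 36/12 = 33 dB.
B: GR = 13 − 13/5 = 10.4 dB.
A applies 22.6 dB more gain reduction.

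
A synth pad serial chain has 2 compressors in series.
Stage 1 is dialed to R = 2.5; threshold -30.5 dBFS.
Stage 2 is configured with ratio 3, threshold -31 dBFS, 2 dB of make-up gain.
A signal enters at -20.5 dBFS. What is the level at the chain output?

Stage 1: -20.5 dBFS is 10 dB over -30.5 dBFS; at 2.5:1 that becomes 4 dB over, giving -26.5 dBFS.
Stage 2: overshoot 4.5 dB → 4.5/3 = 1.5 dB → -29.5 dBFS; +2 dB make-up → -27.5 dBFS.

-27.5 dBFS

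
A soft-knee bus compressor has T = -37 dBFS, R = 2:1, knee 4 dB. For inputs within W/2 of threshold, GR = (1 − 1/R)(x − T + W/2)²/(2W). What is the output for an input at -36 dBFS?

x − T + W/2 = -36 − (-37) + 2 = 3.
GR = (1 − 1/2) × 3² / 8 = 0.5 × 9 / 8 = 0.5625 dB.
Output = -36 − 0.5625 = -36.5625 dBFS.

-36.5625 dBFS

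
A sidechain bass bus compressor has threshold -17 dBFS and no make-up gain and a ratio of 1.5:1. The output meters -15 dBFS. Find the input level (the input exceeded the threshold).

-14 dBFS

Post-compression overshoot = -15 − (-17) = 2 dB.
Undo the ratio: input overshoot = 2 × 1.5 = 3 dB, giving input = -14 dBFS.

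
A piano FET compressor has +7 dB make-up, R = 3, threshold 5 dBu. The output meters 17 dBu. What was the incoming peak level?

20 dBu

Remove make-up: 17 − 7 = 10 dBu.
The compressed level sits 10 − 5 = 5 dB over threshold.
Before 3:1 compression the overshoot was 5 × 3 = 15 dB, so input = 5 + 15 = 20 dBu.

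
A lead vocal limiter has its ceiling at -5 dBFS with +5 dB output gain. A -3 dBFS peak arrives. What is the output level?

The limiter clamps the peak to its -5 dBFS ceiling.
Output gain then adds 5 dB: -5 + 5 = 0 dBFS.

0 dBFS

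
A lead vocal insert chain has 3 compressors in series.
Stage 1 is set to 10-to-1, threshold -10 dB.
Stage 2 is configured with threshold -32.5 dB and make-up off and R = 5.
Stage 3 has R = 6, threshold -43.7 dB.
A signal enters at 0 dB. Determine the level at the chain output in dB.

Stage 1: 10 dB above -10 dB, reduced 10:1 to 1 dB above → -9 dB.
Stage 2: -9 dB is 23.5 dB over -32.5 dB; at 5:1 that becomes 4.7 dB over, giving -27.8 dB.
Stage 3: 15.9 dB above -43.7 dB, reduced 6:1 to 2.65 dB above → -41.05 dB.

-41.05 dB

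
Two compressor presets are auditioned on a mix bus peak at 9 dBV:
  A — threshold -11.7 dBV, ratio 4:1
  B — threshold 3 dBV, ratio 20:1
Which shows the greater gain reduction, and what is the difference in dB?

A: overshoot 20.7 dB → output overshoot 5.175 dB → GR 15.525 dB.
B: overshoot 6 dB → output overshoot 0.3 dB → GR 5.7 dB.
A reduces 9.825 dB more.

A, by 9.825 dB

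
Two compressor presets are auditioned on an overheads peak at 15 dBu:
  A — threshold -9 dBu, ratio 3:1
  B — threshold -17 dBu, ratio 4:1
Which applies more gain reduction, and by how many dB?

A: 24 dB over, compressed to 8 dB over, so 16 dB of GR.
B: 32 dB over, compressed to 8 dB over, so 24 dB of GR.
B applies 8 dB more gain reduction.

B, by 8 dB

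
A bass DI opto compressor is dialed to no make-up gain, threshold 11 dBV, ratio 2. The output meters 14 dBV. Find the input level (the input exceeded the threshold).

The compressed level sits 14 − 11 = 3 dB over threshold.
Input overshoot = R × output overshoot = 6 dB → input = 11 + 6 = 17 dBV.

17 dBV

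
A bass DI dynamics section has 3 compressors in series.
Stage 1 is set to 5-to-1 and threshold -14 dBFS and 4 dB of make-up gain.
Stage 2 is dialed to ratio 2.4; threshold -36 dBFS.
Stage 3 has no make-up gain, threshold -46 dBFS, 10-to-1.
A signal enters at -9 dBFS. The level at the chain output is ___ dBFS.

-43.875 dBFS

Stage 1: 5 dB above -14 dBFS, reduced 5:1 to 1 dB above → -13 dBFS; +4 dB make-up → -9 dBFS.
Stage 2: overshoot 27 dB → 27/2.4 = 11.25 dB → -24.75 dBFS.
Stage 3: -24.75 dBFS is 21.25 dB over -46 dBFS; at 10:1 that becomes 2.125 dB over, giving -43.875 dBFS.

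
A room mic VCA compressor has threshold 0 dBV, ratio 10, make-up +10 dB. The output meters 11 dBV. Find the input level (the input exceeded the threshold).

10 dBV

Stripping the +10 dB make-up gives 1 dBV at the gain stage.
The compressed level sits 1 − 0 = 1 dB over threshold.
Before 10:1 compression the overshoot was 1 × 10 = 10 dB, so input = 0 + 10 = 10 dBV.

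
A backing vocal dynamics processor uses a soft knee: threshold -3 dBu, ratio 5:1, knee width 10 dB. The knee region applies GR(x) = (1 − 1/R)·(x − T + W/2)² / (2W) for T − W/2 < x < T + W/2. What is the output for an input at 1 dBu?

-2.24 dBu

x − T + W/2 = 1 − (-3) + 5 = 9.
GR = (1 − 1/5) × 9² / 20 = 0.8 × 81 / 20 = 3.24 dB.
Output = 1 − 3.24 = -2.24 dBu.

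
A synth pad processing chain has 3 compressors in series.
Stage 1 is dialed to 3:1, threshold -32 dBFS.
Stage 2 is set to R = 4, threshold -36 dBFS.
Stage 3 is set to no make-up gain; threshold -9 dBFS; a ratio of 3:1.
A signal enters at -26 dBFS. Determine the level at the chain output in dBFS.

-34.5 dBFS

Stage 1: 6 dB above -32 dBFS, reduced 3:1 to 2 dB above → -30 dBFS.
Stage 2: overshoot 6 dB → 6/4 = 1.5 dB → -34.5 dBFS.
Stage 3: -34.5 dBFS is at or below the -9 dBFS threshold — no compression; output -34.5 dBFS.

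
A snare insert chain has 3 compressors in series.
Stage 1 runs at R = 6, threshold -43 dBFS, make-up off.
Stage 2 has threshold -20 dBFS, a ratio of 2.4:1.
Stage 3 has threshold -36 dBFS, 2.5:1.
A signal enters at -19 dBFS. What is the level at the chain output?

-39 dBFS

Stage 1: overshoot 24 dB → 24/6 = 4 dB → -39 dBFS.
Stage 2: -39 dBFS ≤ -20 dBFS, so stage 2 doesn't engage; output -39 dBFS.
Stage 3: -39 dBFS ≤ -36 dBFS, so stage 3 doesn't engage; output -39 dBFS.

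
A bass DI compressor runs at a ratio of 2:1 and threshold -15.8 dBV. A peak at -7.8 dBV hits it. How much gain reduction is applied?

-7.8 dBV exceeds the threshold by 8 dB.
A 2:1 ratio leaves 4 dB of that excess.
So the signal is attenuated by 8 − 4 = 4 dB.

4 dB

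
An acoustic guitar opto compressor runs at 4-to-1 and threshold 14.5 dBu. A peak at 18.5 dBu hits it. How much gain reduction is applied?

The signal is 4 dB above threshold.
After 4:1 compression the overshoot becomes 4/4 = 1 dB.
GR = overshoot in − overshoot out = 4 − 1 = 3 dB.

3 dB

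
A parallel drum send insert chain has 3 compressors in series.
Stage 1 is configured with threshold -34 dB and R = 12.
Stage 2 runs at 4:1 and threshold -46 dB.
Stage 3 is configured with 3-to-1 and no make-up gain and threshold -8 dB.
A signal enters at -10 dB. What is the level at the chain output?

Stage 1: overshoot 24 dB → 24/12 = 2 dB → -32 dB.
Stage 2: -32 dB is 14 dB over -46 dB; at 4:1 that becomes 3.5 dB over, giving -42.5 dB.
Stage 3: -42.5 dB is at or below the -8 dB threshold — no compression; output -42.5 dB.

-42.5 dB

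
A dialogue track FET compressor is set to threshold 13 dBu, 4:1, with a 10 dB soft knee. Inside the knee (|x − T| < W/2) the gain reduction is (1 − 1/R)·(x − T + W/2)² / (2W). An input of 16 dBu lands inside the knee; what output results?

x − T + W/2 = 16 − 13 + 5 = 8.
GR = (1 − 1/4) × 8² / 20 = 0.75 × 64 / 20 = 2.4 dB.
Output = 16 − 2.4 = 13.6 dBu.

13.6 dBu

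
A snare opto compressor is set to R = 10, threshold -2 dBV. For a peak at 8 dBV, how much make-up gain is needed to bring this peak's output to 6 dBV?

Overshoot 10 dB → 10/10 = 1 dB after compression, so the compressed level is -2 + 1 = -1 dBV.
Make-up = target − compressed = 6 − (-1) = 7 dB.

7 dB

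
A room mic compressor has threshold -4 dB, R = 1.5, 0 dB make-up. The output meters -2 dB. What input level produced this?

-1 dB

That's 2 dB above the -4 dB threshold.
Input overshoot = R × output overshoot = 3 dB → input = -4 + 3 = -1 dB.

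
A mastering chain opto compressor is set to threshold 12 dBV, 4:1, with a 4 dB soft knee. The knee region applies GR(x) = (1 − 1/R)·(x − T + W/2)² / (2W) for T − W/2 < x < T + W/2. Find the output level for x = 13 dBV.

x − T + W/2 = 13 − 12 + 2 = 3.
GR = (1 − 1/4) × 3² / 8 = 0.75 × 9 / 8 = 0.84375 dB.
Output = 13 − 0.84375 = 12.15625 dBV.

12.15625 dBV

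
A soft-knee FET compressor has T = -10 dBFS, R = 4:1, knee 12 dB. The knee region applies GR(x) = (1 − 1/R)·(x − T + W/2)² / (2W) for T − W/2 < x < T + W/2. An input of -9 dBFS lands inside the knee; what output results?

-10.53125 dBFS

x − T + W/2 = -9 − (-10) + 6 = 7.
GR = (1 − 1/4) × 7² / 24 = 0.75 × 49 / 24 = 1.53125 dB.
Output = -9 − 1.53125 = -10.53125 dBFS.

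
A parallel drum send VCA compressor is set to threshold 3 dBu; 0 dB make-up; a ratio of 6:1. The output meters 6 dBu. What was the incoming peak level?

21 dBu

The compressed level sits 6 − 3 = 3 dB over threshold.
Undo the ratio: input overshoot = 3 × 6 = 18 dB, giving input = 21 dBu.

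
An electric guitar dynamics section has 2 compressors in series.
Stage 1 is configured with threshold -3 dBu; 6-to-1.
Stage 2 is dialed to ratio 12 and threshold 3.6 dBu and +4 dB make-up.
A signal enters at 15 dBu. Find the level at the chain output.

Stage 1: 18 dB above -3 dBu, reduced 6:1 to 3 dB above → 0 dBu.
Stage 2: 0 dBu ≤ 3.6 dBu, so stage 2 doesn't engage; make-up brings it to 4 dBu.

4 dBu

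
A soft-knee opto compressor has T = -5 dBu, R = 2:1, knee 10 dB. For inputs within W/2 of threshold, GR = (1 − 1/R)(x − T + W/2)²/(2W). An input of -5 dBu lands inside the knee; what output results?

-5.625 dBu

x − T + W/2 = -5 − (-5) + 5 = 5.
GR = (1 − 1/2) × 5² / 20 = 0.5 × 25 / 20 = 0.625 dB.
Output = -5 − 0.625 = -5.625 dBu.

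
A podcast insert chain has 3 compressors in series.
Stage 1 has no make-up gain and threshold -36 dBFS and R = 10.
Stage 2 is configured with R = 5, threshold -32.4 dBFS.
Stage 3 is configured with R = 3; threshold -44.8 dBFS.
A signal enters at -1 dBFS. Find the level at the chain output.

Stage 1: -1 dBFS is 35 dB over -36 dBFS; at 10:1 that becomes 3.5 dB over, giving -32.5 dBFS.
Stage 2: below threshold (-32.5 ≤ -32.4); passes unchanged; output -32.5 dBFS.
Stage 3: 12.3 dB above -44.8 dBFS, reduced 3:1 to 4.1 dB above → -40.7 dBFS.

-40.7 dBFS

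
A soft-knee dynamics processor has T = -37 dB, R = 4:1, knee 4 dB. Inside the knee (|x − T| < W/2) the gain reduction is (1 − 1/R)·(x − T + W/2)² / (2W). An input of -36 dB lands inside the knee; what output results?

-36.84375 dB

x − T + W/2 = -36 − (-37) + 2 = 3.
GR = (1 − 1/4) × 3² / 8 = 0.75 × 9 / 8 = 0.84375 dB.
Output = -36 − 0.84375 = -36.84375 dB.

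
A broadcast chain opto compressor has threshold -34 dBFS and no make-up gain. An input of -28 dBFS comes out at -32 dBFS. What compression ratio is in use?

3:1

Input overshoot = -28 − (-34) = 6 dB; output overshoot = -32 − (-34) = 2 dB.
Ratio = 6 / 2 = 3.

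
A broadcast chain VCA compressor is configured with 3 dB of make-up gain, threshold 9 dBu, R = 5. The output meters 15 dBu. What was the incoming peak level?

24 dBu

Stripping the +3 dB make-up gives 12 dBu at the gain stage.
That's 3 dB above the 9 dBu threshold.
Before 5:1 compression the overshoot was 3 × 5 = 15 dB, so input = 9 + 15 = 24 dBu.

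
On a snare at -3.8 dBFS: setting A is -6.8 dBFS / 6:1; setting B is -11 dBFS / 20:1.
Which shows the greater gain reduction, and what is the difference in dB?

B, by 4.34 dB

A: overshoot 3 dB → output overshoot 0.5 dB → GR 2.5 dB.
B: overshoot 7.2 dB → output overshoot 0.36 dB → GR 6.84 dB.
B reduces 4.34 dB more.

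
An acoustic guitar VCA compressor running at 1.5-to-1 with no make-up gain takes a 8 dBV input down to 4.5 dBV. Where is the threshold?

-2.5 dBV

Input is 10.5 dB above T (since output overshoot × R = input overshoot: (4.5 − T)·1.5 = 8 − T gives T = -2.5 dBV).
Check: -2.5 + (8 − (-2.5))/1.5 = -2.5 + 7 = 4.5 dBV. ✓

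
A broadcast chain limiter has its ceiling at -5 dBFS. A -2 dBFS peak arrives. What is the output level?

-5 dBFS

A brickwall limiter is an ∞:1 compressor: any input above the ceiling is clamped to -5 dBFS.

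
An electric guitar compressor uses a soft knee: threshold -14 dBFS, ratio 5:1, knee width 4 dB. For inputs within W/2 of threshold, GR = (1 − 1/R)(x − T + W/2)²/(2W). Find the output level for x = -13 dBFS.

-13.9 dBFS

x − T + W/2 = -13 − (-14) + 2 = 3.
GR = (1 − 1/5) × 3² / 8 = 0.8 × 9 / 8 = 0.9 dB.
Output = -13 − 0.9 = -13.9 dBFS.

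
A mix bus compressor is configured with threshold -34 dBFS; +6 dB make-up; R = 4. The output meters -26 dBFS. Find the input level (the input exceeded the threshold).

-26 dBFS

Stripping the +6 dB make-up gives -32 dBFS at the gain stage.
Post-compression overshoot = -32 − (-34) = 2 dB.
Before 4:1 compression the overshoot was 2 × 4 = 8 dB, so input = -34 + 8 = -26 dBFS.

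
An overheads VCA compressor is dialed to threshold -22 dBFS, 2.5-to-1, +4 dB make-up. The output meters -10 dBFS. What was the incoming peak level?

Remove make-up: -10 − 4 = -14 dBFS.
Post-compression overshoot = -14 − (-22) = 8 dB.
Input overshoot = R × output overshoot = 20 dB → input = -22 + 20 = -2 dBFS.

-2 dBFS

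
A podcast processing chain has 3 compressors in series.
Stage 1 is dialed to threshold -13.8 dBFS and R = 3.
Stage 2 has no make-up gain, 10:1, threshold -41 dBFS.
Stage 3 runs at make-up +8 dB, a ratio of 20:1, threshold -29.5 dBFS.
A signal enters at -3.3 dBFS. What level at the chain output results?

Stage 1: overshoot 10.5 dB → 10.5/3 = 3.5 dB → -10.3 dBFS.
Stage 2: -10.3 dBFS is 30.7 dB over -41 dBFS; at 10:1 that becomes 3.07 dB over, giving -37.93 dBFS.
Stage 3: below threshold (-37.93 ≤ -29.5); passes unchanged; make-up brings it to -29.93 dBFS.

-29.93 dBFS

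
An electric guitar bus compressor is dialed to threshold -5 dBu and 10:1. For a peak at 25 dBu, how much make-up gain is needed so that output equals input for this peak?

The peak compresses to -5 + 30/10 = -2 dBu.
To reach 25 dBu requires 25 − (-2) = 27 dB of make-up.

27 dB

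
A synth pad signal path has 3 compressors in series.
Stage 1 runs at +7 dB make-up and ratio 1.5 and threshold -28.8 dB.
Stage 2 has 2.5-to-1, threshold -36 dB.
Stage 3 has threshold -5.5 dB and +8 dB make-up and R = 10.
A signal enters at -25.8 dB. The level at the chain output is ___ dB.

-21.52 dB

Stage 1: 3 dB above -28.8 dB, reduced 1.5:1 to 2 dB above → -26.8 dB; +7 dB make-up → -19.8 dB.
Stage 2: 16.2 dB above -36 dB, reduced 2.5:1 to 6.48 dB above → -29.52 dB.
Stage 3: -29.52 dB ≤ -5.5 dB, so stage 3 doesn't engage; make-up brings it to -21.52 dB.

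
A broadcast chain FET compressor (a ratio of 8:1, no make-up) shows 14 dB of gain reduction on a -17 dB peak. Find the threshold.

-33 dB

Let T be the threshold. Output overshoot = (input overshoot)/R, so -31 − T = (-17 − T)/8.
8·(-31 − T) = -17 − T → 7·T = -248 − (-17) = -231.
T = -231/7 = -33 dB.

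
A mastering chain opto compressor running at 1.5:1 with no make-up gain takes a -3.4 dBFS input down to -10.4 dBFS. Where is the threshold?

-24.4 dBFS

Let T be the threshold. Output overshoot = (input overshoot)/R, so -10.4 − T = (-3.4 − T)/1.5.
1.5·(-10.4 − T) = -3.4 − T → 0.5·T = -15.6 − (-3.4) = -12.2.
T = -12.2/0.5 = -24.4 dBFS.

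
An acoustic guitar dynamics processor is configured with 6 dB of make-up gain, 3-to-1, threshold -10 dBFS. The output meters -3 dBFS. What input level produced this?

-7 dBFS

Stripping the +6 dB make-up gives -9 dBFS at the gain stage.
The compressed level sits -9 − (-10) = 1 dB over threshold.
Before 3:1 compression the overshoot was 1 × 3 = 3 dB, so input = -10 + 3 = -7 dBFS.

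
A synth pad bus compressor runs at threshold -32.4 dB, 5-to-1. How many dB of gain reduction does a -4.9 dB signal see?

22 dB

-4.9 dB exceeds the threshold by 27.5 dB.
After 5:1 compression the overshoot becomes 27.5/5 = 5.5 dB.
GR = overshoot in − overshoot out = 27.5 − 5.5 = 22 dB.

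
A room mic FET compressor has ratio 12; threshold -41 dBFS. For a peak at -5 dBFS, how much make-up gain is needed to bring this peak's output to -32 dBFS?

6 dB

The peak compresses to -41 + 36/12 = -38 dBFS.
To reach -32 dBFS requires -32 − (-38) = 6 dB of make-up.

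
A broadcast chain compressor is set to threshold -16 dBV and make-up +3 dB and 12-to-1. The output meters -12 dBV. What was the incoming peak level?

Remove make-up: -12 − 3 = -15 dBV.
The compressed level sits -15 − (-16) = 1 dB over threshold.
Input overshoot = R × output overshoot = 12 dB → input = -16 + 12 = -4 dBV.

-4 dBV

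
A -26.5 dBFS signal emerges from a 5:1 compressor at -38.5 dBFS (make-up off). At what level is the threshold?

Let T be the threshold. Output overshoot = (input overshoot)/R, so -38.5 − T = (-26.5 − T)/5.
5·(-38.5 − T) = -26.5 − T → 4·T = -192.5 − (-26.5) = -166.
T = -166/4 = -41.5 dBFS.

-41.5 dBFS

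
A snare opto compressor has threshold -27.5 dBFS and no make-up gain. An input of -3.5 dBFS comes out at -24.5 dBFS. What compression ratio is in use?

8:1

Input overshoot = -3.5 − (-27.5) = 24 dB; output overshoot = -24.5 − (-27.5) = 3 dB.
Ratio = 24 / 3 = 8.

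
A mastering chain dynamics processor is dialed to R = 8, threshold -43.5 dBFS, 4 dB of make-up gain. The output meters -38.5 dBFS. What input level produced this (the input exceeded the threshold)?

Stripping the +4 dB make-up gives -42.5 dBFS at the gain stage.
That's 1 dB above the -43.5 dBFS threshold.
Before 8:1 compression the overshoot was 1 × 8 = 8 dB, so input = -43.5 + 8 = -35.5 dBFS.

-35.5 dBFS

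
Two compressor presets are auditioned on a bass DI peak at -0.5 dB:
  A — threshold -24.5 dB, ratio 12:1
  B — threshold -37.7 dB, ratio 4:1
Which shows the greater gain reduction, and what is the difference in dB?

B, by 5.9 dB

A: 24 dB over, compressed to 2 dB over, so 22 dB of GR.
B: 37.2 dB over, compressed to 9.3 dB over, so 27.9 dB of GR.
B applies 5.9 dB more gain reduction.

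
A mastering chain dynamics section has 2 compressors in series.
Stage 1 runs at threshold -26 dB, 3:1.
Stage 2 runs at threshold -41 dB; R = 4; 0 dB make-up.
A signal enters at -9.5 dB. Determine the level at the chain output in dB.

Stage 1: 16.5 dB above -26 dB, reduced 3:1 to 5.5 dB above → -20.5 dB.
Stage 2: overshoot 20.5 dB → 20.5/4 = 5.125 dB → -35.875 dB.

-35.875 dB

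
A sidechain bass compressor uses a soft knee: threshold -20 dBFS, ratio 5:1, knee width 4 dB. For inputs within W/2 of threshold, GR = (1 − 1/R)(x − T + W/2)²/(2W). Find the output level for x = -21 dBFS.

-21.1 dBFS

x − T + W/2 = -21 − (-20) + 2 = 1.
GR = (1 − 1/5) × 1² / 8 = 0.8 × 1 / 8 = 0.1 dB.
Output = -21 − 0.1 = -21.1 dBFS.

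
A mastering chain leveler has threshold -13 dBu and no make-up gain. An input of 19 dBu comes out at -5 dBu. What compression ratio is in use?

4:1

Input overshoot = 19 − (-13) = 32 dB; output overshoot = -5 − (-13) = 8 dB.
Ratio = 32 / 8 = 4.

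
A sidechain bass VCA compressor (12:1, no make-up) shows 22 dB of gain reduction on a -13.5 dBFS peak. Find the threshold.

-37.5 dBFS

Let T be the threshold. Output overshoot = (input overshoot)/R, so -35.5 − T = (-13.5 − T)/12.
12·(-35.5 − T) = -13.5 − T → 11·T = -426 − (-13.5) = -412.5.
T = -412.5/11 = -37.5 dBFS.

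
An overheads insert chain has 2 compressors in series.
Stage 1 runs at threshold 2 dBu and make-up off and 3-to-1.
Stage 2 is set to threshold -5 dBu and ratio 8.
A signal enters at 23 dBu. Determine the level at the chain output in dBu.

-3.25 dBu

Stage 1: 21 dB above 2 dBu, reduced 3:1 to 7 dB above → 9 dBu.
Stage 2: 9 dBu is 14 dB over -5 dBu; at 8:1 that becomes 1.75 dB over, giving -3.25 dBu.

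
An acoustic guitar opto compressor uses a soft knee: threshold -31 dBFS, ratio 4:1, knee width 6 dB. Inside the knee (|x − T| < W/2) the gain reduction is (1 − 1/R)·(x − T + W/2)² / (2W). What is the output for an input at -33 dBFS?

-33.0625 dBFS

x − T + W/2 = -33 − (-31) + 3 = 1.
GR = (1 − 1/4) × 1² / 12 = 0.75 × 1 / 12 = 0.0625 dB.
Output = -33 − 0.0625 = -33.0625 dBFS.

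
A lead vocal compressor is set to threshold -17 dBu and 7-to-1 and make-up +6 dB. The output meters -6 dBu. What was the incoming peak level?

Stripping the +6 dB make-up gives -12 dBu at the gain stage.
The compressed level sits -12 − (-17) = 5 dB over threshold.
Input overshoot = R × output overshoot = 35 dB → input = -17 + 35 = 18 dBu.

18 dBu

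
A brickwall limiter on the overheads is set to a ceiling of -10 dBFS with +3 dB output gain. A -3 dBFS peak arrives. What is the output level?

At ∞:1, everything above -10 dBFS is held at the ceiling.
Output gain then adds 3 dB: -10 + 3 = -7 dBFS.

-7 dBFS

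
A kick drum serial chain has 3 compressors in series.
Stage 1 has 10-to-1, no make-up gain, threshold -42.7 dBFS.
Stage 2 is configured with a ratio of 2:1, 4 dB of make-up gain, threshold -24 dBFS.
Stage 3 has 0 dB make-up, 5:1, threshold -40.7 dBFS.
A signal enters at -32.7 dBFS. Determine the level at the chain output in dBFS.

-40.1 dBFS

Stage 1: 10 dB above -42.7 dBFS, reduced 10:1 to 1 dB above → -41.7 dBFS.
Stage 2: below threshold (-41.7 ≤ -24); passes unchanged; make-up brings it to -37.7 dBFS.
Stage 3: 3 dB above -40.7 dBFS, reduced 5:1 to 0.6 dB above → -40.1 dBFS.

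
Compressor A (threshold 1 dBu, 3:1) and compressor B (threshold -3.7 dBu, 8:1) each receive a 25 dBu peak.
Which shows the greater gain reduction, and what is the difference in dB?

B, by 9.1125 dB

A: GR = 24 − 24/3 = 16 dB.
B: GR = 28.7 − 28.7/8 = 25.1125 dB.
Difference: 9.1125 dB in favour of B.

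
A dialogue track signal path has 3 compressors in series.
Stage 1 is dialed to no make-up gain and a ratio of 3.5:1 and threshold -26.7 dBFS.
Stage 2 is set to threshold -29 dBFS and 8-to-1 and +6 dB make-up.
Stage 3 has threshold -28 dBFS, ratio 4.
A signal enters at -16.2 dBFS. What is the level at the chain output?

Stage 1: 10.5 dB above -26.7 dBFS, reduced 3.5:1 to 3 dB above → -23.7 dBFS.
Stage 2: -23.7 dBFS is 5.3 dB over -29 dBFS; at 8:1 that becomes 0.6625 dB over, giving -28.3375 dBFS; +6 dB make-up → -22.3375 dBFS.
Stage 3: -22.3375 dBFS is 5.6625 dB over -28 dBFS; at 4:1 that becomes 1.415625 dB over, giving -26.584375 dBFS.

-26.584375 dBFS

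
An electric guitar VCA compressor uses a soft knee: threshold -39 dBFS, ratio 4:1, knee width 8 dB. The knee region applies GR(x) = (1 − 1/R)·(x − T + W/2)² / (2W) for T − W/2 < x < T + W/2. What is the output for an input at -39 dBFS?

x − T + W/2 = -39 − (-39) + 4 = 4.
GR = (1 − 1/4) × 4² / 16 = 0.75 × 16 / 16 = 0.75 dB.
Output = -39 − 0.75 = -39.75 dBFS.

-39.75 dBFS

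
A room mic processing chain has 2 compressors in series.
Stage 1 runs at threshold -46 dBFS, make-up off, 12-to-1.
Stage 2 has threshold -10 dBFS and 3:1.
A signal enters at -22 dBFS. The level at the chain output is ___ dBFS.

-44 dBFS

Stage 1: -22 dBFS is 24 dB over -46 dBFS; at 12:1 that becomes 2 dB over, giving -44 dBFS.
Stage 2: below threshold (-44 ≤ -10); passes unchanged; output -44 dBFS.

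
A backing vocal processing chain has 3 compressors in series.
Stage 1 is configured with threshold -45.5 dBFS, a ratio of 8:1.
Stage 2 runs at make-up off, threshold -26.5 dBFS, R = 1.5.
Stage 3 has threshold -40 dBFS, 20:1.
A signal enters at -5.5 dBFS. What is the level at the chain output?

Stage 1: -5.5 dBFS is 40 dB over -45.5 dBFS; at 8:1 that becomes 5 dB over, giving -40.5 dBFS.
Stage 2: -40.5 dBFS ≤ -26.5 dBFS, so stage 2 doesn't engage; output -40.5 dBFS.
Stage 3: below threshold (-40.5 ≤ -40); passes unchanged; output -40.5 dBFS.

-40.5 dBFS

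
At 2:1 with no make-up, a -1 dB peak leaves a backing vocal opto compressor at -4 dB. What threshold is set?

-7 dB

Input is 6 dB above T (since output overshoot × R = input overshoot: (-4 − T)·2 = -1 − T gives T = -7 dB).
Check: -7 + (-1 − (-7))/2 = -7 + 3 = -4 dB. ✓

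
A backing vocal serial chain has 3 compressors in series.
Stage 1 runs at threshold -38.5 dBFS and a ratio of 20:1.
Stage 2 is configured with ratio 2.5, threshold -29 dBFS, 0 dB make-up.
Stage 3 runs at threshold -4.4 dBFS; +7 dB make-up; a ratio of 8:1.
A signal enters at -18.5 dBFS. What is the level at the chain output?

-30.5 dBFS

Stage 1: -18.5 dBFS is 20 dB over -38.5 dBFS; at 20:1 that becomes 1 dB over, giving -37.5 dBFS.
Stage 2: -37.5 dBFS ≤ -29 dBFS, so stage 2 doesn't engage; output -37.5 dBFS.
Stage 3: -37.5 dBFS ≤ -4.4 dBFS, so stage 3 doesn't engage; make-up brings it to -30.5 dBFS.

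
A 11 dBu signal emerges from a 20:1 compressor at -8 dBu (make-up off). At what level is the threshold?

-9 dBu

Input is 20 dB above T (since output overshoot × R = input overshoot: (-8 − T)·20 = 11 − T gives T = -9 dBu).
Check: -9 + (11 − (-9))/20 = -9 + 1 = -8 dBu. ✓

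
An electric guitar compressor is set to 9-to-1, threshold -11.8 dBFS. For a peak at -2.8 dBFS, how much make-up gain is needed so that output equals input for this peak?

Without make-up, output = threshold + overshoot/9 = -11.8 + 1 = -10.8 dBFS.
Gap to target: 8 dB.

8 dB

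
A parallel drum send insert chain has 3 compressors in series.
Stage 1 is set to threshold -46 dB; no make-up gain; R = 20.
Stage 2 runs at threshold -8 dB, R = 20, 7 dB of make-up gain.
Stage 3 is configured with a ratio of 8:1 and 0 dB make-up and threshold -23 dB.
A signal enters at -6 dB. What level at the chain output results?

-37 dB

Stage 1: -6 dB is 40 dB over -46 dB; at 20:1 that becomes 2 dB over, giving -44 dB.
Stage 2: -44 dB is at or below the -8 dB threshold — no compression; make-up brings it to -37 dB.
Stage 3: -37 dB ≤ -23 dB, so stage 3 doesn't engage; output -37 dB.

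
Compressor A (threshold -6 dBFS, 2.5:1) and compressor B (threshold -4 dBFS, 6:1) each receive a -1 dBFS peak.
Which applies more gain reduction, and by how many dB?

A, by 0.5 dB

A: overshoot 5 dB → output overshoot 2 dB → GR 3 dB.
B: overshoot 3 dB → output overshoot 0.5 dB → GR 2.5 dB.
Difference: 0.5 dB in favour of A.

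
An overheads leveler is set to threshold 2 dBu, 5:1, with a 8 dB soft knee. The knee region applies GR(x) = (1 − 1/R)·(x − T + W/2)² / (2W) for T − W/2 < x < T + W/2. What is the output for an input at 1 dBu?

0.55 dBu

x − T + W/2 = 1 − 2 + 4 = 3.
GR = (1 − 1/5) × 3² / 16 = 0.8 × 9 / 16 = 0.45 dB.
Output = 1 − 0.45 = 0.55 dBu.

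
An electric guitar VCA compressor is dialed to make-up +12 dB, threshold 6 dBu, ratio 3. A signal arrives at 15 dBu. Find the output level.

Overshoot: 15 − 6 = 9 dB.
At 3:1 the overshoot is divided by 3, leaving 3 dB above threshold.
So the level is 6 + 3 = 9 dBu; make-up adds 12 dB, giving 21 dBu.

21 dBu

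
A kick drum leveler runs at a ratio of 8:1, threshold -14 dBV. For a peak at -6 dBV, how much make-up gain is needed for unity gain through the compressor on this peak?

7 dB

Without make-up, output = threshold + overshoot/8 = -14 + 1 = -13 dBV.
Gap to target: 7 dB.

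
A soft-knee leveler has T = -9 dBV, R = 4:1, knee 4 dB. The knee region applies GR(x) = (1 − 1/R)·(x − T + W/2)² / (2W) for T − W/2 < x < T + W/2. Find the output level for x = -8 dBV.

x − T + W/2 = -8 − (-9) + 2 = 3.
GR = (1 − 1/4) × 3² / 8 = 0.75 × 9 / 8 = 0.84375 dB.
Output = -8 − 0.84375 = -8.84375 dBV.

-8.84375 dBV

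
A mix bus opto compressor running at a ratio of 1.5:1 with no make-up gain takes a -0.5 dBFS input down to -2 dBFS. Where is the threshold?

-5 dBFS

Let T be the threshold. Output overshoot = (input overshoot)/R, so -2 − T = (-0.5 − T)/1.5.
1.5·(-2 − T) = -0.5 − T → 0.5·T = -3 − (-0.5) = -2.5.
T = -2.5/0.5 = -5 dBFS.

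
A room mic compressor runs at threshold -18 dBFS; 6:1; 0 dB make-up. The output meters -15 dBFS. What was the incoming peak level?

That's 3 dB above the -18 dBFS threshold.
Before 6:1 compression the overshoot was 3 × 6 = 18 dB, so input = -18 + 18 = 0 dBFS.

0 dBFS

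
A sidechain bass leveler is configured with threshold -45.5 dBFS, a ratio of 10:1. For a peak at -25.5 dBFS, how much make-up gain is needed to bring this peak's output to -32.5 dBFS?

11 dB

Without make-up, output = threshold + overshoot/10 = -45.5 + 2 = -43.5 dBFS.
Gap to target: 11 dB.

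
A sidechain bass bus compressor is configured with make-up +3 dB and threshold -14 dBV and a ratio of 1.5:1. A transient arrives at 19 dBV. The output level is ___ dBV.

Overshoot: 19 − (-14) = 33 dB.
At 1.5:1 the overshoot is divided by 1.5, leaving 22 dB above threshold.
So the level is -14 + 22 = 8 dBV; make-up adds 3 dB, giving 11 dBV.

11 dBV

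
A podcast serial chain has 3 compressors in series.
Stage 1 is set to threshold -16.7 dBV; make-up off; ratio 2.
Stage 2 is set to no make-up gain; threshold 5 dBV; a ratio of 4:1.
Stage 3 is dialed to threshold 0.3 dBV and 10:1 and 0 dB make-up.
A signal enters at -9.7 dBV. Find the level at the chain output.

Stage 1: overshoot 7 dB → 7/2 = 3.5 dB → -13.2 dBV.
Stage 2: -13.2 dBV ≤ 5 dBV, so stage 2 doesn't engage; output -13.2 dBV.
Stage 3: -13.2 dBV ≤ 0.3 dBV, so stage 3 doesn't engage; output -13.2 dBV.

-13.2 dBV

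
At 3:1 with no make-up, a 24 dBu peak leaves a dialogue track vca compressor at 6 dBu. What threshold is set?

Gain reduction = 24 − 6 = 18 dB; output overshoot = GR / (R − 1) = 18 / 2 = 9 dB.
Threshold = output − output overshoot = 6 − 9 = -3 dBu.

-3 dBu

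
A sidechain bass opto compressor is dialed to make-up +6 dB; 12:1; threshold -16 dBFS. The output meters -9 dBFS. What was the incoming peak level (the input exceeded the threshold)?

-4 dBFS

Stripping the +6 dB make-up gives -15 dBFS at the gain stage.
The compressed level sits -15 − (-16) = 1 dB over threshold.
Undo the ratio: input overshoot = 1 × 12 = 12 dB, giving input = -4 dBFS.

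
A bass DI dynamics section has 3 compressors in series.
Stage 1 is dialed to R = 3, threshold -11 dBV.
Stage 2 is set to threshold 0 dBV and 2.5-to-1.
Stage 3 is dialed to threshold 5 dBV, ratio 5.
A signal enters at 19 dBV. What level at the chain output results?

-1 dBV

Stage 1: 19 dBV is 30 dB over -11 dBV; at 3:1 that becomes 10 dB over, giving -1 dBV.
Stage 2: -1 dBV is at or below the 0 dBV threshold — no compression; output -1 dBV.
Stage 3: -1 dBV is at or below the 5 dBV threshold — no compression; output -1 dBV.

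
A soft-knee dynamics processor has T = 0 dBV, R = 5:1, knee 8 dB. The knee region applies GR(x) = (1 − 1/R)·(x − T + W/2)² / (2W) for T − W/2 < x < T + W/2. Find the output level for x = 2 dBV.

x − T + W/2 = 2 − 0 + 4 = 6.
GR = (1 − 1/5) × 6² / 16 = 0.8 × 36 / 16 = 1.8 dB.
Output = 2 − 1.8 = 0.2 dBV.

0.2 dBV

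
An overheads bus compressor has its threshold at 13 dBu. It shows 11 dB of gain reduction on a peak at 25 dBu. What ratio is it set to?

Input overshoot = 25 − 13 = 12 dB.
Output overshoot = 12 − 11 = 1 dB.
Ratio = input overshoot / output overshoot = 12 / 1 = 12.

12:1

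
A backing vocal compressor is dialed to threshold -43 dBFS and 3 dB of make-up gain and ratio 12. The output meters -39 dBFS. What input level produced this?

-31 dBFS

Stripping the +3 dB make-up gives -42 dBFS at the gain stage.
Post-compression overshoot = -42 − (-43) = 1 dB.
Undo the ratio: input overshoot = 1 × 12 = 12 dB, giving input = -31 dBFS.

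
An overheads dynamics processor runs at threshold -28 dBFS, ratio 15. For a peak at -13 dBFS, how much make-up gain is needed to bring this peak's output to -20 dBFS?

7 dB

Without make-up, output = threshold + overshoot/15 = -28 + 1 = -27 dBFS.
Gap to target: 7 dB.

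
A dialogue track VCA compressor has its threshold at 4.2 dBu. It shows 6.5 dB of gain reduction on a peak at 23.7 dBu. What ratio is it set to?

1.5:1

Input overshoot = 23.7 − 4.2 = 19.5 dB.
Output overshoot = 19.5 − 6.5 = 13 dB.
Ratio = input overshoot / output overshoot = 19.5 / 13 = 1.5.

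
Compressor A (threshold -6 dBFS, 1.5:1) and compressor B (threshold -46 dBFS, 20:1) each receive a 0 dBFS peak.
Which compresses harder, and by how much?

B, by 41.7 dB

A: GR = 6 − 6/1.5 = 2 dB.
B: GR = 46 − 46/20 = 43.7 dB.
B reduces 41.7 dB more.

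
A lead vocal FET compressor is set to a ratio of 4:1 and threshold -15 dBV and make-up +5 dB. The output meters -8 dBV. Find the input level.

Stripping the +5 dB make-up gives -13 dBV at the gain stage.
That's 2 dB above the -15 dBV threshold.
Undo the ratio: input overshoot = 2 × 4 = 8 dB, giving input = -7 dBV.

-7 dBV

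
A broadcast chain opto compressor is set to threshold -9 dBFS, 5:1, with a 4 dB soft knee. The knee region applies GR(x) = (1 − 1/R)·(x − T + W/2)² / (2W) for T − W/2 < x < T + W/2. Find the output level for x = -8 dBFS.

-8.9 dBFS

x − T + W/2 = -8 − (-9) + 2 = 3.
GR = (1 − 1/5) × 3² / 8 = 0.8 × 9 / 8 = 0.9 dB.
Output = -8 − 0.9 = -8.9 dBFS.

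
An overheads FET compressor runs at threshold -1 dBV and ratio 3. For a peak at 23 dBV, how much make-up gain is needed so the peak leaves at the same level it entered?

Without make-up, output = threshold + overshoot/3 = -1 + 8 = 7 dBV.
Gap to target: 16 dB.

16 dB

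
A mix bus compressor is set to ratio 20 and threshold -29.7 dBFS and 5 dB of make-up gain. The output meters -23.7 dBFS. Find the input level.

-9.7 dBFS

Before make-up, the level was -23.7 − 5 = -28.7 dBFS.
That's 1 dB above the -29.7 dBFS threshold.
Before 20:1 compression the overshoot was 1 × 20 = 20 dB, so input = -29.7 + 20 = -9.7 dBFS.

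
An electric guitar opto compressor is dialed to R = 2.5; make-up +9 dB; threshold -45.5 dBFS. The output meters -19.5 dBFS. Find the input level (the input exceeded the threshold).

Stripping the +9 dB make-up gives -28.5 dBFS at the gain stage.
Post-compression overshoot = -28.5 − (-45.5) = 17 dB.
Before 2.5:1 compression the overshoot was 17 × 2.5 = 42.5 dB, so input = -45.5 + 42.5 = -3 dBFS.

-3 dBFS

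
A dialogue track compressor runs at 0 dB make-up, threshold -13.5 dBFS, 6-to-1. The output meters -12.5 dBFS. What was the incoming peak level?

-7.5 dBFS

That's 1 dB above the -13.5 dBFS threshold.
Input overshoot = R × output overshoot = 6 dB → input = -13.5 + 6 = -7.5 dBFS.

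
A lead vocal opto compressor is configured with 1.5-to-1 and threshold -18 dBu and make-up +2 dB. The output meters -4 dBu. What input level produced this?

0 dBu

Remove make-up: -4 − 2 = -6 dBu.
That's 12 dB above the -18 dBu threshold.
Input overshoot = R × output overshoot = 18 dB → input = -18 + 18 = 0 dBu.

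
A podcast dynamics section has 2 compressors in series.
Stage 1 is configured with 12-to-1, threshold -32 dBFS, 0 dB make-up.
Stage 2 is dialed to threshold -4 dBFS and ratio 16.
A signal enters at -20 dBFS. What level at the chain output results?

-31 dBFS

Stage 1: -20 dBFS is 12 dB over -32 dBFS; at 12:1 that becomes 1 dB over, giving -31 dBFS.
Stage 2: -31 dBFS ≤ -4 dBFS, so stage 2 doesn't engage; output -31 dBFS.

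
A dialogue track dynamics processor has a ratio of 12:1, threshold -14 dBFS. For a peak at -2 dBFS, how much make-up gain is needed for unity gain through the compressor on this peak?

11 dB

Without make-up, output = threshold + overshoot/12 = -14 + 1 = -13 dBFS.
Gap to target: 11 dB.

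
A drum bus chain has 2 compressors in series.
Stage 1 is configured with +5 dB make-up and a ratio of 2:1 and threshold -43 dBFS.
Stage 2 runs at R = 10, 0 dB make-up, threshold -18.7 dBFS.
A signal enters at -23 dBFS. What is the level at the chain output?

Stage 1: overshoot 20 dB → 20/2 = 10 dB → -33 dBFS; +5 dB make-up → -28 dBFS.
Stage 2: below threshold (-28 ≤ -18.7); passes unchanged; output -28 dBFS.

-28 dBFS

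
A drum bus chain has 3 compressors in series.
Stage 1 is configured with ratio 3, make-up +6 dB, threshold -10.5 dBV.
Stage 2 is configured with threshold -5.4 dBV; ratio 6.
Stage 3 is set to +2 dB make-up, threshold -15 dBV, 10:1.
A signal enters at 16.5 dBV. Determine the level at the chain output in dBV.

-11.875 dBV

Stage 1: overshoot 27 dB → 27/3 = 9 dB → -1.5 dBV; +6 dB make-up → 4.5 dBV.
Stage 2: overshoot 9.9 dB → 9.9/6 = 1.65 dB → -3.75 dBV.
Stage 3: overshoot 11.25 dB → 11.25/10 = 1.125 dB → -13.875 dBV; +2 dB make-up → -11.875 dBV.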